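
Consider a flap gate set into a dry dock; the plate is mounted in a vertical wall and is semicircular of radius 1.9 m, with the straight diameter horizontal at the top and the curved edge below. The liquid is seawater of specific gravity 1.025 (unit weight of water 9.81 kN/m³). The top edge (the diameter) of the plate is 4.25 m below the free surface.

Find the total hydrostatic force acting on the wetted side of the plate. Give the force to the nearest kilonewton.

F ≈ 288 kN

γ = 1.025 × 9.81 = 10.05525 kN/m³.
The centroid of a semicircle lies 4r/(3π) = 0.806385 m from the diameter, here below the top edge, so the centroid depth is h_c = 4.25 + 0.806385 = 5.05638 m.
A = πr²/2 = π × 1.9²/2 = 5.67057 m².
Resultant F = γ·h_c·A = 10.05525 × 5.05638 × 5.67057 = 288.31 kN.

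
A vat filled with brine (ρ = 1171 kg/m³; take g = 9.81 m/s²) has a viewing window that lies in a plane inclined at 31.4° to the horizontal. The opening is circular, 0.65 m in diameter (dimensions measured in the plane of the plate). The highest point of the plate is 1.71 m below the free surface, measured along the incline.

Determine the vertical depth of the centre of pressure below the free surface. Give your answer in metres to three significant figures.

γ = ρg = 1171 × 9.81 / 1000 = 11.48751 kN/m³.
Let θ = 31.4° be the plate's angle to the horizontal; measure y along the incline from where the plane meets the free surface. Vertical depth h = y·sinθ with sinθ = 0.521010.
The centroid is at the centre, 0.325 m below the top of the plate, so y_c = 1.71 + 0.325 = 2.035 m and h_c = 2.035 × 0.521010 = 1.06026 m.
A = π(0.325)² = 0.331831 m².
Resultant F = γ·h_c·A = 11.48751 × 1.06026 × 0.331831 = 4.04162 kN.
I_c = πr⁴/4 = π × 0.325⁴/4 = 0.00876241 m⁴.
Centre of pressure: y_p = y_c + I_c/(y_c·A) = 2.035 + 0.00876241/(2.035 × 0.331831) = 2.035 + 0.012976 = 2.04798 m along the plane.
Vertically, h_p = y_p·sinθ = 2.04798 × 0.521010 = 1.06702 m.

h_p = 1.07 m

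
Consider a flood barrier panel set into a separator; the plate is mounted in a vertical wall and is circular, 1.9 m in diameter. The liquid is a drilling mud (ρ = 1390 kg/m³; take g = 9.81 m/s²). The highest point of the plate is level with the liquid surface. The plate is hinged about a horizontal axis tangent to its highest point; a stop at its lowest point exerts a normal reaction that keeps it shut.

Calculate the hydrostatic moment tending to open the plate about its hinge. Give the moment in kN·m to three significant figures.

M ≈ 43.6 kN·m

γ = ρg = 1390 × 9.81 / 1000 = 13.6359 kN/m³.
The centroid is at the centre, 0.95 m below the top of the plate, so the centroid depth is h_c = 0.95 m.
A = π(0.95)² = 2.83529 m².
Resultant F = γ·h_c·A = 13.6359 × 0.95 × 2.83529 = 36.7286 kN.
I_c = πr⁴/4 = π × 0.95⁴/4 = 0.639712 m⁴.
Centre of pressure: y_p = y_c + I_c/(y_c·A) = 0.95 + 0.639712/(0.95 × 2.83529) = 0.95 + 0.2375 = 1.1875 m along the plane.
The resultant acts 0.95 + 0.2375 = 1.1875 m (along the plate) below the hinge at the top edge, so the moment about the hinge is M = F × 1.1875 = 36.7286 × 1.1875 = 43.6152 kN·m.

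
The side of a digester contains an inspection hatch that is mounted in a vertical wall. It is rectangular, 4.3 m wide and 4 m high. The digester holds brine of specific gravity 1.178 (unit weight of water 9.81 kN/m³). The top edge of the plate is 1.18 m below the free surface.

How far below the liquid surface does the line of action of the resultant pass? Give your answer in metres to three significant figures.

h_p = 3.60 m

γ = 1.178 × 9.81 = 11.55618 kN/m³.
The centroid lies 4/2 = 2 m below the top edge, so the centroid depth is h_c = 1.18 + 2 = 3.18 m.
A = 4.3 × 4 = 17.2 m².
Resultant F = γ·h_c·A = 11.55618 × 3.18 × 17.2 = 632.077 kN.
I_c = b·h³/12 = 4.3 × 4³/12 = 22.9333 m⁴.
Centre of pressure: y_p = y_c + I_c/(y_c·A) = 3.18 + 22.9333/(3.18 × 17.2) = 3.18 + 0.419287 = 3.59929 m along the plane.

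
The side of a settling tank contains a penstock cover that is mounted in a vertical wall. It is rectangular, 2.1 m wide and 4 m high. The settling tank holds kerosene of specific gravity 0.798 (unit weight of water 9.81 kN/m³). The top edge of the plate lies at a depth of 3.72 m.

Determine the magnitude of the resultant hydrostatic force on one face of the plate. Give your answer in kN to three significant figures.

F ≈ 376 kN

γ = 0.798 × 9.81 = 7.82838 kN/m³.
The centroid lies 4/2 = 2 m below the top edge, so the centroid depth is h_c = 3.72 + 2 = 5.72 m.
A = 2.1 × 4 = 8.4 m².
Resultant F = γ·h_c·A = 7.82838 × 5.72 × 8.4 = 376.138 kN.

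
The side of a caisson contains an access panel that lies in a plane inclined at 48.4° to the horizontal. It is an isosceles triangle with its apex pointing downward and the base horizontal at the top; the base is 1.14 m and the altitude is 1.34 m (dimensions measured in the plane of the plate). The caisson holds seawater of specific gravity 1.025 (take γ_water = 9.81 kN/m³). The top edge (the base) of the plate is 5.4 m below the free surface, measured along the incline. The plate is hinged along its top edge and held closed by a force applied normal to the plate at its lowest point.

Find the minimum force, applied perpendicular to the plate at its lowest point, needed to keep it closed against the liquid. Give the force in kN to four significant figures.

γ = 1.025 × 9.81 = 10.05525 kN/m³.
Let θ = 48.4° be the plate's angle to the horizontal; measure y along the incline from where the plane meets the free surface. Vertical depth h = y·sinθ with sinθ = 0.747798.
With the apex down, the centroid sits h/3 = 1.34/3 = 0.446667 m below the base (the top edge), so y_c = 5.4 + 0.446667 = 5.84667 m and h_c = 5.84667 × 0.747798 = 4.37213 m.
A = ½ × 1.14 × 1.34 = 0.7638 m².
Resultant F = γ·h_c·A = 10.05525 × 4.37213 × 0.7638 = 33.5788 kN.
I_c = b·h³/36 = 1.14 × 1.34³/36 = 0.0761933 m⁴.
Centre of pressure: y_p = y_c + I_c/(y_c·A) = 5.84667 + 0.0761933/(5.84667 × 0.7638) = 5.84667 + 0.0170619 = 5.86373 m along the plane.
The resultant acts 0.446667 + 0.0170619 = 0.463729 m (along the plate) below the hinge at the top edge, so the moment about the hinge is M = F × 0.463729 = 33.5788 × 0.463729 = 15.5715 kN·m.
A normal force at the bottom, 1.34 m from the hinge, must supply this moment: P = 15.5715/1.34 = 11.6205 kN.

P ≈ 11.62 kN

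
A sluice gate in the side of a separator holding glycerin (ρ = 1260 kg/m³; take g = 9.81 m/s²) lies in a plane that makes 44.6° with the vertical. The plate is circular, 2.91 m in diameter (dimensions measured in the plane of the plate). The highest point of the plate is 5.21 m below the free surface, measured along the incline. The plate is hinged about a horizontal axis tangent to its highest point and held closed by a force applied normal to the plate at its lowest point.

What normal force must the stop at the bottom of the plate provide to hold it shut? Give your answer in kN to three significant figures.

P ≈ 206 kN

γ = ρg = 1260 × 9.81 / 1000 = 12.3606 kN/m³.
The plate makes 44.6° with the vertical, i.e. θ = 90° − 44.6° = 45.4° to the horizontal. Measuring y along the incline from the free-surface line, vertical depth h = y·sinθ with sinθ = 0.712026.
The centroid is at the centre, 1.455 m below the top of the plate, so y_c = 5.21 + 1.455 = 6.665 m and h_c = 6.665 × 0.712026 = 4.74565 m.
A = π(1.455)² = 6.65083 m².
Resultant F = γ·h_c·A = 12.3606 × 4.74565 × 6.65083 = 390.132 kN.
I_c = πr⁴/4 = π × 1.455⁴/4 = 3.51999 m⁴.
Centre of pressure: y_p = y_c + I_c/(y_c·A) = 6.665 + 3.51999/(6.665 × 6.65083) = 6.665 + 0.0794082 = 6.74441 m along the plane.
The resultant acts 1.455 + 0.0794082 = 1.53441 m (along the plate) below the hinge at the top edge, so the moment about the hinge is M = F × 1.53441 = 390.132 × 1.53441 = 598.622 kN·m.
A normal force at the bottom, 2.91 m from the hinge, must supply this moment: P = 598.622/2.91 = 205.712 kN.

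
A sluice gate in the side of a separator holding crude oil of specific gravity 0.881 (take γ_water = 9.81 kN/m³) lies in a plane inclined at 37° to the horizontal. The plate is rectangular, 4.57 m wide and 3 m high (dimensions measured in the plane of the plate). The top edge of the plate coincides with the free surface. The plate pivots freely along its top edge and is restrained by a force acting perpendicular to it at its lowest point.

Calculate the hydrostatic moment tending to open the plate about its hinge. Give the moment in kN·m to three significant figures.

γ = 0.881 × 9.81 = 8.64261 kN/m³.
Let θ = 37° be the plate's angle to the horizontal; measure y along the incline from where the plane meets the free surface. Vertical depth h = y·sinθ with sinθ = 0.601815.
The centroid lies 3/2 = 1.5 m below the top edge, so y_c = 1.5 m and h_c = 1.5 × 0.601815 = 0.902722 m.
A = 4.57 × 3 = 13.71 m².
Resultant F = γ·h_c·A = 8.64261 × 0.902722 × 13.71 = 106.964 kN.
I_c = b·h³/12 = 4.57 × 3³/12 = 10.2825 m⁴.
Centre of pressure: y_p = y_c + I_c/(y_c·A) = 1.5 + 10.2825/(1.5 × 13.71) = 1.5 + 0.5 = 2 m along the plane.
The resultant acts 1.5 + 0.5 = 2 m (along the plate) below the hinge at the top edge, so the moment about the hinge is M = F × 2 = 106.964 × 2 = 213.928 kN·m.

M ≈ 214 kN·m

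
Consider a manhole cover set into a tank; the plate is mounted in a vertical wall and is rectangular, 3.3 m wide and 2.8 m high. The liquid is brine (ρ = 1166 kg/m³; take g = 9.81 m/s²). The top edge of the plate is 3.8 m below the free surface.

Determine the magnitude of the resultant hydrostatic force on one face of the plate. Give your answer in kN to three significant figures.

γ = ρg = 1166 × 9.81 / 1000 = 11.43846 kN/m³.
The centroid lies 2.8/2 = 1.4 m below the top edge, so the centroid depth is h_c = 3.8 + 1.4 = 5.2 m.
A = 3.3 × 2.8 = 9.24 m².
Resultant F = γ·h_c·A = 11.43846 × 5.2 × 9.24 = 549.595 kN.

F ≈ 550 kN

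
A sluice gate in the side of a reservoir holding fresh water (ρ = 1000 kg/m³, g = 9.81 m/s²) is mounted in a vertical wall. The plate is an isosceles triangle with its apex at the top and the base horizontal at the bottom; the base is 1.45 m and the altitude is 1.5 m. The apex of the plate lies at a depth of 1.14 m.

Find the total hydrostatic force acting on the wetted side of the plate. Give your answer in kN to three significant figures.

γ = ρg = 1000 × 9.81 = 9810 N/m³ = 9.81 kN/m³.
With the apex up, the centroid sits 2h/3 = 2 × 1.5/3 = 1 m below the apex, so the centroid depth is h_c = 1.14 + 1 = 2.14 m.
A = ½ × 1.45 × 1.5 = 1.0875 m².
Resultant F = γ·h_c·A = 9.81 × 2.14 × 1.0875 = 22.8303 kN.

F ≈ 22.8 kN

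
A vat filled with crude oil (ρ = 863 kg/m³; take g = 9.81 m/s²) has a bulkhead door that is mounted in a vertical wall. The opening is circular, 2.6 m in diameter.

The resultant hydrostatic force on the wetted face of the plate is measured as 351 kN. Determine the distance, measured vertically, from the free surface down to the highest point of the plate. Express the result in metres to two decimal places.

γ = ρg = 863 × 9.81 / 1000 = 8.46603 kN/m³.
A = π(1.3)² = 5.30929 m².
From F = γ·h_c·A, the centroid depth is h_c = 351/(8.46603 × 5.30929) = 7.80892 m.
The centroid is at the centre, 1.3 m below the top of the plate, so the highest point sits at h_top = 7.80892 − 1.3 = 6.50892 m below the surface.

d_top ≈ 6.51 m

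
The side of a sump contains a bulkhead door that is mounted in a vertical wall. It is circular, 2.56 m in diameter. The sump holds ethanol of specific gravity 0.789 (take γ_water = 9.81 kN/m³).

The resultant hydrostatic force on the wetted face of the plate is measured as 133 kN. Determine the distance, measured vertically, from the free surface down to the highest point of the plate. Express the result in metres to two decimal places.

d_top ≈ 2.06 m

γ = 0.789 × 9.81 = 7.74009 kN/m³.
A = π(1.28)² = 5.14719 m².
From F = γ·h_c·A, the centroid depth is h_c = 133/(7.74009 × 5.14719) = 3.33838 m.
The centroid is at the centre, 1.28 m below the top of the plate, so the highest point sits at h_top = 3.33838 − 1.28 = 2.05838 m below the surface.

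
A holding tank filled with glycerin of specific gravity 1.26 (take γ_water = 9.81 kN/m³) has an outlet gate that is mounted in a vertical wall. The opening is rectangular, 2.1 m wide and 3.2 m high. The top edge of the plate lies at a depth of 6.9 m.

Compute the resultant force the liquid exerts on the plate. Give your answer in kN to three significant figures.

γ = 1.26 × 9.81 = 12.3606 kN/m³.
The centroid lies 3.2/2 = 1.6 m below the top edge, so the centroid depth is h_c = 6.9 + 1.6 = 8.5 m.
A = 2.1 × 3.2 = 6.72 m².
Resultant F = γ·h_c·A = 12.3606 × 8.5 × 6.72 = 706.037 kN.

F ≈ 706 kN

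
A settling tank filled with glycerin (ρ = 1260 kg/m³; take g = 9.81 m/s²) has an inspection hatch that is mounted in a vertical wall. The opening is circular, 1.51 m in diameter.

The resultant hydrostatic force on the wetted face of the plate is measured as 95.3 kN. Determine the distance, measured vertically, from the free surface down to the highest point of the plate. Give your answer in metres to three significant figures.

d_top ≈ 3.55 m

γ = ρg = 1260 × 9.81 / 1000 = 12.3606 kN/m³.
A = π(0.755)² = 1.79079 m².
From F = γ·h_c·A, the centroid depth is h_c = 95.3/(12.3606 × 1.79079) = 4.30535 m.
The centroid is at the centre, 0.755 m below the top of the plate, so the highest point sits at h_top = 4.30535 − 0.755 = 3.55035 m below the surface.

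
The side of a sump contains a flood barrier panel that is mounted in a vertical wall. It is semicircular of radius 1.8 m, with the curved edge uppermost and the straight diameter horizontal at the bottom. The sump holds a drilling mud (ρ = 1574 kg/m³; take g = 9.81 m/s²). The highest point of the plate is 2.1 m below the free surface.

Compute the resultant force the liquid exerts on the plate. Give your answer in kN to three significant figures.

F ≈ 246 kN

γ = ρg = 1574 × 9.81 / 1000 = 15.44094 kN/m³.
The centroid lies 4r/(3π) = 0.763944 m above the diameter, so r − 4r/(3π) = 1.8 − 0.763944 = 1.03606 m below the topmost point, so the centroid depth is h_c = 2.1 + 1.03606 = 3.13606 m.
A = πr²/2 = π × 1.8²/2 = 5.08938 m².
Resultant F = γ·h_c·A = 15.44094 × 3.13606 × 5.08938 = 246.447 kN.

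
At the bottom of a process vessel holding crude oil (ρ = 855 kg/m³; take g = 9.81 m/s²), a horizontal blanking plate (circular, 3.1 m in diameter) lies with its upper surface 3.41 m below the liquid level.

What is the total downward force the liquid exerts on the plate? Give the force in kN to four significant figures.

γ = ρg = 855 × 9.81 / 1000 = 8.38755 kN/m³.
The plate is horizontal, so pressure is uniform at p = γ·h = 8.38755 × 3.41 = 28.6015 kN/m².
A = π(1.55)² = 7.54768 m².
F = p·A = 28.6015 × 7.54768 = 215.875 kN.

F ≈ 215.9 kN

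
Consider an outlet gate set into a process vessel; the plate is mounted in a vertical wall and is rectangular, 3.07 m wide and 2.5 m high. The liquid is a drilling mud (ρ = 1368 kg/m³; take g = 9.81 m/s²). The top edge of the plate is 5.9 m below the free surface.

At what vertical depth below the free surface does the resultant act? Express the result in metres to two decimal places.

γ = ρg = 1368 × 9.81 / 1000 = 13.42008 kN/m³.
The centroid lies 2.5/2 = 1.25 m below the top edge, so the centroid depth is h_c = 5.9 + 1.25 = 7.15 m.
A = 3.07 × 2.5 = 7.675 m².
Resultant F = γ·h_c·A = 13.42008 × 7.15 × 7.675 = 736.444 kN.
I_c = b·h³/12 = 3.07 × 2.5³/12 = 3.9974 m⁴.
Centre of pressure: y_p = y_c + I_c/(y_c·A) = 7.15 + 3.9974/(7.15 × 7.675) = 7.15 + 0.0728439 = 7.22284 m along the plane.

h_p = 7.22 m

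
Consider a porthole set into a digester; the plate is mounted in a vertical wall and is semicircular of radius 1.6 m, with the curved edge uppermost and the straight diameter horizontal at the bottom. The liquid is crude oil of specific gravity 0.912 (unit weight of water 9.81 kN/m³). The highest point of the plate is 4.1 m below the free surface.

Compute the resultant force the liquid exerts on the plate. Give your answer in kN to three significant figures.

γ = 0.912 × 9.81 = 8.94672 kN/m³.
The centroid lies 4r/(3π) = 0.679061 m above the diameter, so r − 4r/(3π) = 1.6 − 0.679061 = 0.920939 m below the topmost point, so the centroid depth is h_c = 4.1 + 0.920939 = 5.02094 m.
A = πr²/2 = π × 1.6²/2 = 4.02124 m².
Resultant F = γ·h_c·A = 8.94672 × 5.02094 × 4.02124 = 180.638 kN.

F ≈ 181 kN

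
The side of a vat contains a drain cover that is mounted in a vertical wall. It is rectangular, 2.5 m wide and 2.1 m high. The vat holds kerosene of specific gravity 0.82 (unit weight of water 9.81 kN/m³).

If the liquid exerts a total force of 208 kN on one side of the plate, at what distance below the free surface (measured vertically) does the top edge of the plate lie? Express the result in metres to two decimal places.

d_top ≈ 3.88 m

γ = 0.82 × 9.81 = 8.0442 kN/m³.
A = 2.5 × 2.1 = 5.25 m².
From F = γ·h_c·A, the centroid depth is h_c = 208/(8.0442 × 5.25) = 4.92517 m.
The centroid lies 2.1/2 = 1.05 m below the top edge, so the top edge sits at h_top = 4.92517 − 1.05 = 3.87517 m below the surface.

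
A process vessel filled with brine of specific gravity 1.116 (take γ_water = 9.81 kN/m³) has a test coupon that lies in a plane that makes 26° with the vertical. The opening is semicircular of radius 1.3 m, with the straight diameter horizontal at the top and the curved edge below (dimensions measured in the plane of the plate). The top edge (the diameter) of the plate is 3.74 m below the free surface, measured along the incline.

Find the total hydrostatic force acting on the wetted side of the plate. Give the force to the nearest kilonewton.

F ≈ 112 kN

γ = 1.116 × 9.81 = 10.94796 kN/m³.
The plate makes 26° with the vertical, i.e. θ = 90° − 26° = 64° to the horizontal. Measuring y along the incline from the free-surface line, vertical depth h = y·sinθ with sinθ = 0.898794.
The centroid of a semicircle lies 4r/(3π) = 0.551737 m from the diameter, here below the top edge, so y_c = 3.74 + 0.551737 = 4.29174 m and h_c = 4.29174 × 0.898794 = 3.85739 m.
A = πr²/2 = π × 1.3²/2 = 2.65465 m².
Resultant F = γ·h_c·A = 10.94796 × 3.85739 × 2.65465 = 112.107 kN.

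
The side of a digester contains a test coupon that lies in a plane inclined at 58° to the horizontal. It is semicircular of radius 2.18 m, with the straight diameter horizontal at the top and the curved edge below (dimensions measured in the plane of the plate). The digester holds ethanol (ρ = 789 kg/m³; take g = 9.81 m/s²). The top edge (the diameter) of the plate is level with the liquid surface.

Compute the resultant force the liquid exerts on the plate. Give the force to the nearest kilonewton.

F ≈ 45 kN

γ = ρg = 789 × 9.81 / 1000 = 7.74009 kN/m³.
Let θ = 58° be the plate's angle to the horizontal; measure y along the incline from where the plane meets the free surface. Vertical depth h = y·sinθ with sinθ = 0.848048.
The centroid of a semicircle lies 4r/(3π) = 0.925221 m from the diameter, here below the top edge, so y_c = 0.925221 m and h_c = 0.925221 × 0.848048 = 0.784632 m.
A = πr²/2 = π × 2.18²/2 = 7.46505 m².
Resultant F = γ·h_c·A = 7.74009 × 0.784632 × 7.46505 = 45.3362 kN.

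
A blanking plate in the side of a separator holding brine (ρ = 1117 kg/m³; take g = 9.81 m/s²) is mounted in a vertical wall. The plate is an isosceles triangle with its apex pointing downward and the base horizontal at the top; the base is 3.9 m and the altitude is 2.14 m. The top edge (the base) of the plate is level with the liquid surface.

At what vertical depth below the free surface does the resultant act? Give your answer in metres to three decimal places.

γ = ρg = 1117 × 9.81 / 1000 = 10.95777 kN/m³.
With the apex down, the centroid sits h/3 = 2.14/3 = 0.713333 m below the base (the top edge), so the centroid depth is h_c = 0.713333 m.
A = ½ × 3.9 × 2.14 = 4.173 m².
Resultant F = γ·h_c·A = 10.95777 × 0.713333 × 4.173 = 32.6184 kN.
I_c = b·h³/36 = 3.9 × 2.14³/36 = 1.0617 m⁴.
Centre of pressure: y_p = y_c + I_c/(y_c·A) = 0.713333 + 1.0617/(0.713333 × 4.173) = 0.713333 + 0.356666 = 1.07 m along the plane.

h_p = 1.070 m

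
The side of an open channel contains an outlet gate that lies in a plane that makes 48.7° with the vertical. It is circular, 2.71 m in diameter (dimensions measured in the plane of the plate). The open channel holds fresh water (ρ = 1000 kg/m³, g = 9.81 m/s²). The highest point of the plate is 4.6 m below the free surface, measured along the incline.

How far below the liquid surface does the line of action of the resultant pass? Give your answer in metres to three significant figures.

γ = ρg = 1000 × 9.81 = 9810 N/m³ = 9.81 kN/m³.
The plate makes 48.7° with the vertical, i.e. θ = 90° − 48.7° = 41.3° to the horizontal. Measuring y along the incline from the free-surface line, vertical depth h = y·sinθ with sinθ = 0.660002.
The centroid is at the centre, 1.355 m below the top of the plate, so y_c = 4.6 + 1.355 = 5.955 m and h_c = 5.955 × 0.660002 = 3.93031 m.
A = π(1.355)² = 5.76804 m².
Resultant F = γ·h_c·A = 9.81 × 3.93031 × 5.76804 = 222.395 kN.
I_c = πr⁴/4 = π × 1.355⁴/4 = 2.64757 m⁴.
Centre of pressure: y_p = y_c + I_c/(y_c·A) = 5.955 + 2.64757/(5.955 × 5.76804) = 5.955 + 0.0770792 = 6.03208 m along the plane.
Vertically, h_p = y_p·sinθ = 6.03208 × 0.660002 = 3.98118 m.

h_p = 3.98 m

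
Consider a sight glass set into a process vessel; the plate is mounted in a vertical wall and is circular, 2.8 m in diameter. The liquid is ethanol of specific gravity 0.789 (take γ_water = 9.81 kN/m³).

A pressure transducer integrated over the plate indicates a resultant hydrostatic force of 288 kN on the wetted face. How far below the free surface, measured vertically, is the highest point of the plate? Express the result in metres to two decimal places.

d_top ≈ 4.64 m

γ = 0.789 × 9.81 = 7.74009 kN/m³.
A = π(1.4)² = 6.15752 m².
From F = γ·h_c·A, the centroid depth is h_c = 288/(7.74009 × 6.15752) = 6.04283 m.
The centroid is at the centre, 1.4 m below the top of the plate, so the highest point sits at h_top = 6.04283 − 1.4 = 4.64283 m below the surface.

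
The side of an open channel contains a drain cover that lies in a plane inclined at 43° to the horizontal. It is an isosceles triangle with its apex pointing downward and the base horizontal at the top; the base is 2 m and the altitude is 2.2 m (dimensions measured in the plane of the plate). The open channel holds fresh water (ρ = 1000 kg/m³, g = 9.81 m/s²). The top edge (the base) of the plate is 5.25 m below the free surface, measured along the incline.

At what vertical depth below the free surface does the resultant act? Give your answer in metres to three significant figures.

γ = ρg = 1000 × 9.81 = 9810 N/m³ = 9.81 kN/m³.
Let θ = 43° be the plate's angle to the horizontal; measure y along the incline from where the plane meets the free surface. Vertical depth h = y·sinθ with sinθ = 0.681998.
With the apex down, the centroid sits h/3 = 2.2/3 = 0.733333 m below the base (the top edge), so y_c = 5.25 + 0.733333 = 5.98333 m and h_c = 5.98333 × 0.681998 = 4.08062 m.
A = ½ × 2 × 2.2 = 2.2 m².
Resultant F = γ·h_c·A = 9.81 × 4.08062 × 2.2 = 88.0679 kN.
I_c = b·h³/36 = 2 × 2.2³/36 = 0.591556 m⁴.
Centre of pressure: y_p = y_c + I_c/(y_c·A) = 5.98333 + 0.591556/(5.98333 × 2.2) = 5.98333 + 0.0449397 = 6.02827 m along the plane.
Vertically, h_p = y_p·sinθ = 6.02827 × 0.681998 = 4.11127 m.

h_p = 4.11 m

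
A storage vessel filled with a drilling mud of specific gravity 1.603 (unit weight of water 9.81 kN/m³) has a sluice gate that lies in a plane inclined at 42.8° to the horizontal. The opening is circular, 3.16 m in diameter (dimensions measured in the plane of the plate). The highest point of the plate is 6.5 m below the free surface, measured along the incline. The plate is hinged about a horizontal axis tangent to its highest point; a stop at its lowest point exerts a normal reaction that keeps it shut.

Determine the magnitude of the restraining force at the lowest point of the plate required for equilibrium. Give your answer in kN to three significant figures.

P ≈ 355 kN

γ = 1.603 × 9.81 = 15.72543 kN/m³.
Let θ = 42.8° be the plate's angle to the horizontal; measure y along the incline from where the plane meets the free surface. Vertical depth h = y·sinθ with sinθ = 0.679441.
The centroid is at the centre, 1.58 m below the top of the plate, so y_c = 6.5 + 1.58 = 8.08 m and h_c = 8.08 × 0.679441 = 5.48988 m.
A = π(1.58)² = 7.84267 m².
Resultant F = γ·h_c·A = 15.72543 × 5.48988 × 7.84267 = 677.063 kN.
I_c = πr⁴/4 = π × 1.58⁴/4 = 4.89461 m⁴.
Centre of pressure: y_p = y_c + I_c/(y_c·A) = 8.08 + 4.89461/(8.08 × 7.84267) = 8.08 + 0.0772401 = 8.15724 m along the plane.
The resultant acts 1.58 + 0.0772401 = 1.65724 m (along the plate) below the hinge at the top edge, so the moment about the hinge is M = F × 1.65724 = 677.063 × 1.65724 = 1122.06 kN·m.
A normal force at the bottom, 3.16 m from the hinge, must supply this moment: P = 1122.06/3.16 = 355.082 kN.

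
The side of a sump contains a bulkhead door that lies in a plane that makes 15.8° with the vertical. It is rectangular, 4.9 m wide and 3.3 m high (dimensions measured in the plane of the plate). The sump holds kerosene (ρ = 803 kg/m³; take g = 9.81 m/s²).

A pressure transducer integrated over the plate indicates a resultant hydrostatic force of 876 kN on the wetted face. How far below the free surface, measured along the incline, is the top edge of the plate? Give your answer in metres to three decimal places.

y_top ≈ 5.497 m

γ = ρg = 803 × 9.81 / 1000 = 7.87743 kN/m³.
A = 4.9 × 3.3 = 16.17 m².
From F = γ·h_c·A, the centroid depth is h_c = 876/(7.87743 × 16.17) = 6.87717 m.
The plate makes 15.8° with the vertical, i.e. θ = 90° − 15.8° = 74.2° to the horizontal. Measuring y along the incline from the free-surface line, vertical depth h = y·sinθ with sinθ = 0.962218.
Along the incline, y_c = h_c/sinθ = 6.87717/0.962218 = 7.14721 m.
The centroid lies 3.3/2 = 1.65 m below the top edge, so the top edge sits at y_top = 7.14721 − 1.65 = 5.49721 m along the incline.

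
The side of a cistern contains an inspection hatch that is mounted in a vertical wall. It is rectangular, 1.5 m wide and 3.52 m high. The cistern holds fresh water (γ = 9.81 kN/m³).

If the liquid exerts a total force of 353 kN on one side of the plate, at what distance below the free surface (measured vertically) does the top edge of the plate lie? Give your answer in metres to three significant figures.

d_top ≈ 5.06 m

γ = 9.81 kN/m³.
A = 1.5 × 3.52 = 5.28 m².
From F = γ·h_c·A, the centroid depth is h_c = 353/(9.81 × 5.28) = 6.81509 m.
The centroid lies 3.52/2 = 1.76 m below the top edge, so the top edge sits at h_top = 6.81509 − 1.76 = 5.05509 m below the surface.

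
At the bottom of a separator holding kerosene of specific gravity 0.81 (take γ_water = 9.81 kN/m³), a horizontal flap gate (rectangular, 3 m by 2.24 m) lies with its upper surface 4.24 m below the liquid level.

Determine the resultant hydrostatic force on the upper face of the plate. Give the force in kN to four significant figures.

F ≈ 226.4 kN

γ = 0.81 × 9.81 = 7.9461 kN/m³.
The plate is horizontal, so pressure is uniform at p = γ·h = 7.9461 × 4.24 = 33.6915 kN/m².
A = 3 × 2.24 = 6.72 m².
F = p·A = 33.6915 × 6.72 = 226.407 kN.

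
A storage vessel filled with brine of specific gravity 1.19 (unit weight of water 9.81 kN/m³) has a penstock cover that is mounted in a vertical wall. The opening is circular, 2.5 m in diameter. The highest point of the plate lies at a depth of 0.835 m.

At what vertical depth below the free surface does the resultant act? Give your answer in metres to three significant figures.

h_p = 2.27 m

γ = 1.19 × 9.81 = 11.6739 kN/m³.
The centroid is at the centre, 1.25 m below the top of the plate, so the centroid depth is h_c = 0.835 + 1.25 = 2.085 m.
A = π(1.25)² = 4.90874 m².
Resultant F = γ·h_c·A = 11.6739 × 2.085 × 4.90874 = 119.479 kN.
I_c = πr⁴/4 = π × 1.25⁴/4 = 1.91748 m⁴.
Centre of pressure: y_p = y_c + I_c/(y_c·A) = 2.085 + 1.91748/(2.085 × 4.90874) = 2.085 + 0.18735 = 2.27235 m along the plane.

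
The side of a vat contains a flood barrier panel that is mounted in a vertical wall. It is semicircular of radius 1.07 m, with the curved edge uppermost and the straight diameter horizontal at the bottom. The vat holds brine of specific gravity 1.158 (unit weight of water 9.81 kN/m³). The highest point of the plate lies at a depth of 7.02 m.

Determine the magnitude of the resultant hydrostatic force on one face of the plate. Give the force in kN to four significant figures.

F ≈ 156.0 kN

γ = 1.158 × 9.81 = 11.35998 kN/m³.
The centroid lies 4r/(3π) = 0.454122 m above the diameter, so r − 4r/(3π) = 1.07 − 0.454122 = 0.615878 m below the topmost point, so the centroid depth is h_c = 7.02 + 0.615878 = 7.63588 m.
A = πr²/2 = π × 1.07²/2 = 1.7984 m².
Resultant F = γ·h_c·A = 11.35998 × 7.63588 × 1.7984 = 155.999 kN.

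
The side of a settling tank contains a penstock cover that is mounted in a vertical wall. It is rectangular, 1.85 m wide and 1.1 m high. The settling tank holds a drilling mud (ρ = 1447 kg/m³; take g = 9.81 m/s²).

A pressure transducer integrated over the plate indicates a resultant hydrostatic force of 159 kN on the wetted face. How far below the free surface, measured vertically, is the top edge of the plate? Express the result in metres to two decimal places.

d_top ≈ 4.95 m

γ = ρg = 1447 × 9.81 / 1000 = 14.19507 kN/m³.
A = 1.85 × 1.1 = 2.035 m².
From F = γ·h_c·A, the centroid depth is h_c = 159/(14.19507 × 2.035) = 5.50421 m.
The centroid lies 1.1/2 = 0.55 m below the top edge, so the top edge sits at h_top = 5.50421 − 0.55 = 4.95421 m below the surface.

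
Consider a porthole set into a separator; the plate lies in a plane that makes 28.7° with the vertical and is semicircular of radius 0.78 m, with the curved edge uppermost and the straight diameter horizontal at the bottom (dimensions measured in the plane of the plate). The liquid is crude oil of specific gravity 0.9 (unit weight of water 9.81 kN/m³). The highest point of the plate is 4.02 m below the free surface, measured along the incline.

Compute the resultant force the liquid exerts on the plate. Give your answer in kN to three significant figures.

γ = 0.9 × 9.81 = 8.829 kN/m³.
The plate makes 28.7° with the vertical, i.e. θ = 90° − 28.7° = 61.3° to the horizontal. Measuring y along the incline from the free-surface line, vertical depth h = y·sinθ with sinθ = 0.877146.
The centroid lies 4r/(3π) = 0.331042 m above the diameter, so r − 4r/(3π) = 0.78 − 0.331042 = 0.448958 m below the topmost point, so y_c = 4.02 + 0.448958 = 4.46896 m and h_c = 4.46896 × 0.877146 = 3.91993 m.
A = πr²/2 = π × 0.78²/2 = 0.955672 m².
Resultant F = γ·h_c·A = 8.829 × 3.91993 × 0.955672 = 33.0749 kN.

F ≈ 33.1 kN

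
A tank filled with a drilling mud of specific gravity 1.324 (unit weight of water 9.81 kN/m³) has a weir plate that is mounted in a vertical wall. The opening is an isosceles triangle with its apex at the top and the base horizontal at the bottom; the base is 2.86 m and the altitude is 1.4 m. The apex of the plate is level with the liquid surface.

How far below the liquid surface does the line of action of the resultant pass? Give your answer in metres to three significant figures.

h_p = 1.05 m

γ = 1.324 × 9.81 = 12.98844 kN/m³.
With the apex up, the centroid sits 2h/3 = 2 × 1.4/3 = 0.933333 m below the apex, so the centroid depth is h_c = 0.933333 m.
A = ½ × 2.86 × 1.4 = 2.002 m².
Resultant F = γ·h_c·A = 12.98844 × 0.933333 × 2.002 = 24.2693 kN.
I_c = b·h³/36 = 2.86 × 1.4³/36 = 0.217996 m⁴.
Centre of pressure: y_p = y_c + I_c/(y_c·A) = 0.933333 + 0.217996/(0.933333 × 2.002) = 0.933333 + 0.116667 = 1.05 m along the plane.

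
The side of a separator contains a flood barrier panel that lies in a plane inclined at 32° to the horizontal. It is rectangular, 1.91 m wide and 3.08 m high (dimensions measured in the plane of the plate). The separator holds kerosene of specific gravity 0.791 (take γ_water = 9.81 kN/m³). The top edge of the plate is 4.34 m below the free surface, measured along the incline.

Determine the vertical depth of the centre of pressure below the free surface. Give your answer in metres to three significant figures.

γ = 0.791 × 9.81 = 7.75971 kN/m³.
Let θ = 32° be the plate's angle to the horizontal; measure y along the incline from where the plane meets the free surface. Vertical depth h = y·sinθ with sinθ = 0.529919.
The centroid lies 3.08/2 = 1.54 m below the top edge, so y_c = 4.34 + 1.54 = 5.88 m and h_c = 5.88 × 0.529919 = 3.11592 m.
A = 1.91 × 3.08 = 5.8828 m².
Resultant F = γ·h_c·A = 7.75971 × 3.11592 × 5.8828 = 142.238 kN.
I_c = b·h³/12 = 1.91 × 3.08³/12 = 4.65055 m⁴.
Centre of pressure: y_p = y_c + I_c/(y_c·A) = 5.88 + 4.65055/(5.88 × 5.8828) = 5.88 + 0.134444 = 6.01444 m along the plane.
Vertically, h_p = y_p·sinθ = 6.01444 × 0.529919 = 3.18717 m.

h_p = 3.19 m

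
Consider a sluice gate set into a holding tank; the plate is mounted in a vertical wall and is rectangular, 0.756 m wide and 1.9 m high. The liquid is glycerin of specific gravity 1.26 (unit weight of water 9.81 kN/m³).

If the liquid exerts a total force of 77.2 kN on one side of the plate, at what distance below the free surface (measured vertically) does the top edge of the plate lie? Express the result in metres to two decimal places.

d_top ≈ 3.40 m

γ = 1.26 × 9.81 = 12.3606 kN/m³.
A = 0.756 × 1.9 = 1.4364 m².
From F = γ·h_c·A, the centroid depth is h_c = 77.2/(12.3606 × 1.4364) = 4.34813 m.
The centroid lies 1.9/2 = 0.95 m below the top edge, so the top edge sits at h_top = 4.34813 − 0.95 = 3.39813 m below the surface.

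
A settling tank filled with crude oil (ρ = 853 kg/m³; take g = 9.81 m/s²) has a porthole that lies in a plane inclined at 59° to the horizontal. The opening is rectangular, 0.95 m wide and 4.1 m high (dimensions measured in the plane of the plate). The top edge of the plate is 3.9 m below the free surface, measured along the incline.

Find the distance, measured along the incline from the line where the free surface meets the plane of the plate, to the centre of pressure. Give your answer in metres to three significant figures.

y_p = 6.19 m

γ = ρg = 853 × 9.81 / 1000 = 8.36793 kN/m³.
Let θ = 59° be the plate's angle to the horizontal; measure y along the incline from where the plane meets the free surface. Vertical depth h = y·sinθ with sinθ = 0.857167.
The centroid lies 4.1/2 = 2.05 m below the top edge, so y_c = 3.9 + 2.05 = 5.95 m and h_c = 5.95 × 0.857167 = 5.10014 m.
A = 0.95 × 4.1 = 3.895 m².
Resultant F = γ·h_c·A = 8.36793 × 5.10014 × 3.895 = 166.229 kN.
I_c = b·h³/12 = 0.95 × 4.1³/12 = 5.45625 m⁴.
Centre of pressure: y_p = y_c + I_c/(y_c·A) = 5.95 + 5.45625/(5.95 × 3.895) = 5.95 + 0.235434 = 6.18543 m along the plane.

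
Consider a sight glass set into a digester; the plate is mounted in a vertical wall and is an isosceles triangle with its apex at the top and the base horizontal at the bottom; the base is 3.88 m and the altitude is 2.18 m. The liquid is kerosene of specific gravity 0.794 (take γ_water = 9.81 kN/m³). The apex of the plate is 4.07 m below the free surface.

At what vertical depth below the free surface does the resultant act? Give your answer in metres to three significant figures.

h_p = 5.57 m

γ = 0.794 × 9.81 = 7.78914 kN/m³.
With the apex up, the centroid sits 2h/3 = 2 × 2.18/3 = 1.45333 m below the apex, so the centroid depth is h_c = 4.07 + 1.45333 = 5.52333 m.
A = ½ × 3.88 × 2.18 = 4.2292 m².
Resultant F = γ·h_c·A = 7.78914 × 5.52333 × 4.2292 = 181.949 kN.
I_c = b·h³/36 = 3.88 × 2.18³/36 = 1.1166 m⁴.
Centre of pressure: y_p = y_c + I_c/(y_c·A) = 5.52333 + 1.1166/(5.52333 × 4.2292) = 5.52333 + 0.0478012 = 5.57113 m along the plane.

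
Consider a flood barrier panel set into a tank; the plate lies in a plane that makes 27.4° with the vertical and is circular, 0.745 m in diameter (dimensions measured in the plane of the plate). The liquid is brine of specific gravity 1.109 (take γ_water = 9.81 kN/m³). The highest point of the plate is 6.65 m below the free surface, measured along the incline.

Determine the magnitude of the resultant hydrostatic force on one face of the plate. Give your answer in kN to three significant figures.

F ≈ 29.6 kN

γ = 1.109 × 9.81 = 10.87929 kN/m³.
The plate makes 27.4° with the vertical, i.e. θ = 90° − 27.4° = 62.6° to the horizontal. Measuring y along the incline from the free-surface line, vertical depth h = y·sinθ with sinθ = 0.887815.
The centroid is at the centre, 0.3725 m below the top of the plate, so y_c = 6.65 + 0.3725 = 7.0225 m and h_c = 7.0225 × 0.887815 = 6.23468 m.
A = π(0.3725)² = 0.435916 m².
Resultant F = γ·h_c·A = 10.87929 × 6.23468 × 0.435916 = 29.5677 kN.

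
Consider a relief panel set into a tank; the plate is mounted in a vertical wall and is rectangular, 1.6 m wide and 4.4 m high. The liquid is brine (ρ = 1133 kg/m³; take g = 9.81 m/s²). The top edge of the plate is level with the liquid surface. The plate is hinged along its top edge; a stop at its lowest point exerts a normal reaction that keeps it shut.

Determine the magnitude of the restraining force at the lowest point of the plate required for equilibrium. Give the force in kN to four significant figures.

P ≈ 114.8 kN

γ = ρg = 1133 × 9.81 / 1000 = 11.11473 kN/m³.
The centroid lies 4.4/2 = 2.2 m below the top edge, so the centroid depth is h_c = 2.2 m.
A = 1.6 × 4.4 = 7.04 m².
Resultant F = γ·h_c·A = 11.11473 × 2.2 × 7.04 = 172.145 kN.
I_c = b·h³/12 = 1.6 × 4.4³/12 = 11.3579 m⁴.
Centre of pressure: y_p = y_c + I_c/(y_c·A) = 2.2 + 11.3579/(2.2 × 7.04) = 2.2 + 0.733335 = 2.93334 m along the plane.
The resultant acts 2.2 + 0.733335 = 2.93334 m (along the plate) below the hinge at the top edge, so the moment about the hinge is M = F × 2.93334 = 172.145 × 2.93334 = 504.96 kN·m.
A normal force at the bottom, 4.4 m from the hinge, must supply this moment: P = 504.96/4.4 = 114.764 kN.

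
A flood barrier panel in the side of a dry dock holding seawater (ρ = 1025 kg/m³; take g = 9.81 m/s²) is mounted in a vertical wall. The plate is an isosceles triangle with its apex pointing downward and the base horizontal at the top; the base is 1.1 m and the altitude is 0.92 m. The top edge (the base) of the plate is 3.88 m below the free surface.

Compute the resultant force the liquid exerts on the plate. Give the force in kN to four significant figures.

F ≈ 21.30 kN

γ = ρg = 1025 × 9.81 / 1000 = 10.05525 kN/m³.
With the apex down, the centroid sits h/3 = 0.92/3 = 0.306667 m below the base (the top edge), so the centroid depth is h_c = 3.88 + 0.306667 = 4.18667 m.
A = ½ × 1.1 × 0.92 = 0.506 m².
Resultant F = γ·h_c·A = 10.05525 × 4.18667 × 0.506 = 21.3016 kN.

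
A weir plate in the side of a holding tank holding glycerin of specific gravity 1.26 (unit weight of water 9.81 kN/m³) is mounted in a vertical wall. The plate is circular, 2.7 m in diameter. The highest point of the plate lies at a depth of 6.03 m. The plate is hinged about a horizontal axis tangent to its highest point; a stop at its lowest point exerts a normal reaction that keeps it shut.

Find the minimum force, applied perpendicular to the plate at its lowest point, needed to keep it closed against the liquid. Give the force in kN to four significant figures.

P ≈ 273.1 kN

γ = 1.26 × 9.81 = 12.3606 kN/m³.
The centroid is at the centre, 1.35 m below the top of the plate, so the centroid depth is h_c = 6.03 + 1.35 = 7.38 m.
A = π(1.35)² = 5.72555 m².
Resultant F = γ·h_c·A = 12.3606 × 7.38 × 5.72555 = 522.292 kN.
I_c = πr⁴/4 = π × 1.35⁴/4 = 2.6087 m⁴.
Centre of pressure: y_p = y_c + I_c/(y_c·A) = 7.38 + 2.6087/(7.38 × 5.72555) = 7.38 + 0.0617377 = 7.44174 m along the plane.
The resultant acts 1.35 + 0.0617377 = 1.41174 m (along the plate) below the hinge at the top edge, so the moment about the hinge is M = F × 1.41174 = 522.292 × 1.41174 = 737.341 kN·m.
A normal force at the bottom, 2.7 m from the hinge, must supply this moment: P = 737.341/2.7 = 273.089 kN.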